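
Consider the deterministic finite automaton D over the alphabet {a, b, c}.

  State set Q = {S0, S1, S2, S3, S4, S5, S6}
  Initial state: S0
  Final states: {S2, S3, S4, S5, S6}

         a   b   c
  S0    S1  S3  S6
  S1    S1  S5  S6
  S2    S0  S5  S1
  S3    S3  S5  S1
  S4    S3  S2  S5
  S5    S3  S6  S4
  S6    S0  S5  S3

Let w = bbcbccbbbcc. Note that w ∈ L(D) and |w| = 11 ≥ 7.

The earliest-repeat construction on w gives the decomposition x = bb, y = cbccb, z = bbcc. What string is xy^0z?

bbbbcc

xy⁰z = xz = bb·bbcc = bbbbcc.
Reading y = cbccb takes D from S5 back to S5, so after x the machine is still in S5, and z then leads to the accepting state S5. Hence bbbbcc ∈ L(D).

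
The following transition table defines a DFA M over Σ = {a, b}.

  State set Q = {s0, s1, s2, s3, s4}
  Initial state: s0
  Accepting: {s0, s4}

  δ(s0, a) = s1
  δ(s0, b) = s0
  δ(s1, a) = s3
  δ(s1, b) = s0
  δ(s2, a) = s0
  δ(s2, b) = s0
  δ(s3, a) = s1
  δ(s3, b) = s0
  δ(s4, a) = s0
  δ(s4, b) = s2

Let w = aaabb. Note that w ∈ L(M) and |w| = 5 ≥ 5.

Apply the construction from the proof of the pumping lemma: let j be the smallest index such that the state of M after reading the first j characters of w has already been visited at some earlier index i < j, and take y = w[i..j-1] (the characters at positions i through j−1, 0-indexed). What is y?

State sequence: s0 -a-> s1 -a-> s3 -a-> s1 -b-> s0 -b-> s0
First repeat at step 3: s1 was already visited.

So i = 1, j = 3, giving x = w[0:1] = a, y = w[1:3] = aa, z = w[3:5] = bb.
Check: |xy| = 3 ≤ 5 and |y| = 2 ≥ 1. Reading y takes M from s1 back to s1, so every xyⁱz is accepted.
Pumping length from the standard proof: p = 5 (the number of states). The repeated state found above gives |xy| = j ≤ 5 and |y| = j − i ≥ 1.

aa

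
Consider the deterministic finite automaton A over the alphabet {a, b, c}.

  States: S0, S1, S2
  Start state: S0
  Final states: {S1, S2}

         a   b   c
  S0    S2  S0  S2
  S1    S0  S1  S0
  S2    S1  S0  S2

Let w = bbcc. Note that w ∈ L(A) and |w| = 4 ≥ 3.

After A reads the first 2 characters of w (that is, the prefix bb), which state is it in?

S0

Run of A on the first 2 characters of w = b b:
  step 0: S0  (start)
  step 1: S0  (read b: S0→S0)
  step 2: S0  (read b: S0→S0)

After reading 2 characters, A is in state S0.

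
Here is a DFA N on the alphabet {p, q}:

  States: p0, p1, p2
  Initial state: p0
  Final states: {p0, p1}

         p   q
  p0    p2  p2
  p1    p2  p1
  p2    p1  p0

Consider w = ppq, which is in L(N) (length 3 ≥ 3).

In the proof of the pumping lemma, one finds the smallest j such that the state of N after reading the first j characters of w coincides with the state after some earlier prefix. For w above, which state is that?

State sequence: p0 -p-> p2 -p-> p1 -q-> p1
First repeat at step 3: p1 was already visited.

The earliest repeat is at step j = 3: N is in p1, which it already visited at step i = 2.
With |Q| = 3, pigeonhole forces a state repeat no later than step 3; the substring read between the first and second visits to that state can be pumped.

p1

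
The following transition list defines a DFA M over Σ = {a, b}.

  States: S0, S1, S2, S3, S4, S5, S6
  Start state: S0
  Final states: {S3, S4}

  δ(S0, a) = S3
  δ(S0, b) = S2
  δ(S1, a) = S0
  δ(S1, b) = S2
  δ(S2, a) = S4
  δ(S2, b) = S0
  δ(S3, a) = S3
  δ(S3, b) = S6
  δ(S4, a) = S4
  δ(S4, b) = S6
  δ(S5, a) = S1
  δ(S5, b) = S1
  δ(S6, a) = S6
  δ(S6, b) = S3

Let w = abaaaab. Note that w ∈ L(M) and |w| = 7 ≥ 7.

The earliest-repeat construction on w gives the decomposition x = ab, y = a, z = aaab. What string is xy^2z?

abaaaaab

xy^2z = ab·a·a·aaab = abaaaaab.
Reading y = a takes M from S6 back to S6, so after x·y·y the machine is still in S6, and z then leads to the accepting state S3. Hence abaaaaab ∈ L(M).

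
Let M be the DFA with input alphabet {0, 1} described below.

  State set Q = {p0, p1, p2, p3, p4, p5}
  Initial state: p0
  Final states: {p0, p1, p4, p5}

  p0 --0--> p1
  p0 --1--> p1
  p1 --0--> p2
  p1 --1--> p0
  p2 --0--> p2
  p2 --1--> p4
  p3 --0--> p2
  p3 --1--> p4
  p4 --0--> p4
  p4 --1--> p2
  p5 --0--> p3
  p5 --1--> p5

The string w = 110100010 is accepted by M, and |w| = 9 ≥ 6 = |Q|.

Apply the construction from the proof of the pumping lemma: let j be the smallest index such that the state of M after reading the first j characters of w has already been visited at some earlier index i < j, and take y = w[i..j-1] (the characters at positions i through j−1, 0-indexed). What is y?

11

State sequence: p0 -1-> p1 -1-> p0 -0-> p1 -1-> p0 -0-> p1 -0-> p2 -0-> p2 -1-> p4 -0-> p4
First repeat at step 2: p0 was already visited.

So i = 0, j = 2, giving x = w[0:0] = ε, y = w[0:2] = 11, z = w[2:9] = 0100010.
Check: |xy| = 2 ≤ 6 and |y| = 2 ≥ 1. Reading y takes M from p0 back to p0, so every xyⁱz is accepted.
Since M has 6 states, any run of length ≥ 6 visits 6+1 states, so by pigeonhole some state repeats within the first 6 steps — that repeat gives the pumpable loop.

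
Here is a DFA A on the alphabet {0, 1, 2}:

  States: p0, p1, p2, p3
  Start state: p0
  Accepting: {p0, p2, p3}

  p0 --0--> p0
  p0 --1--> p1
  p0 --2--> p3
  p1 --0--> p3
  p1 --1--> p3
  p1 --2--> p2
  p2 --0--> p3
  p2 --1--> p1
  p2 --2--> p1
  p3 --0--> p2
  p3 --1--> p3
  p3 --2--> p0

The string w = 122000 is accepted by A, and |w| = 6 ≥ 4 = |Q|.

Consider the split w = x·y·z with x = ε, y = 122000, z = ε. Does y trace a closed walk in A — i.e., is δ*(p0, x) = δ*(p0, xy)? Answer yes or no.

State sequence: p0 -1-> p1 -2-> p2 -2-> p1 -0-> p3 -0-> p2 -0-> p3

After x (step 0): p0. After xy (step 6): p3.
They differ (p0 ≠ p3), so y is not a cycle from the state after x; this split is not the one the pumping-lemma construction produces, and pumping y need not keep the string in L(A).

no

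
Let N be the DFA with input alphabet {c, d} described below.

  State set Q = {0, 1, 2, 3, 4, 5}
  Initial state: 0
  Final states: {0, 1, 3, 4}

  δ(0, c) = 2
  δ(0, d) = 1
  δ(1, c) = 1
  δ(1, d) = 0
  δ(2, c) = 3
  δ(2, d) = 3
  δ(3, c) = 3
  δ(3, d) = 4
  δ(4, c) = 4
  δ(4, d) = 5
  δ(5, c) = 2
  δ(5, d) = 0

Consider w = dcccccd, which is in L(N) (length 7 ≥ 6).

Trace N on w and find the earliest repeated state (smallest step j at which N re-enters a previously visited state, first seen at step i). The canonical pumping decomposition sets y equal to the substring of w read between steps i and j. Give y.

Run of N on w = d c c c c c d:
  step 0: 0  (start)
  step 1: 1  (read d: 0→1)
  step 2: 1  (read c: 1→1)   ← first repeat (1 seen earlier)
  step 3: 1  (read c: 1→1)
  step 4: 1  (read c: 1→1)
  step 5: 1  (read c: 1→1)
  step 6: 1  (read c: 1→1)
  step 7: 0  (read d: 1→0)

So i = 1, j = 2, giving x = w[0:1] = d, y = w[1:2] = c, z = w[2:7] = ccccd.
Check: |xy| = 2 ≤ 6 and |y| = 1 ≥ 1. Reading y takes N from 1 back to 1, so every xyⁱz is accepted.
With |Q| = 6, pigeonhole forces a state repeat no later than step 6; the substring read between the first and second visits to that state can be pumped.

c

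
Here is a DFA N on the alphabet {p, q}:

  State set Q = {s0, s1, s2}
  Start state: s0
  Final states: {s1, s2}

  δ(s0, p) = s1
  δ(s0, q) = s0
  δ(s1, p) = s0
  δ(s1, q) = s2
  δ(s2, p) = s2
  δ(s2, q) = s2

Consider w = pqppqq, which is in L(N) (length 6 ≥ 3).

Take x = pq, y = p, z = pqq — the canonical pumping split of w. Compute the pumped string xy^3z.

xy^3z = pq·p·p·p·pqq = pqppppqq.
Reading y = p takes N from s2 back to s2, so after x·y·y·y the machine is still in s2, and z then leads to the accepting state s2. Hence pqppppqq ∈ L(N).

pqppppqq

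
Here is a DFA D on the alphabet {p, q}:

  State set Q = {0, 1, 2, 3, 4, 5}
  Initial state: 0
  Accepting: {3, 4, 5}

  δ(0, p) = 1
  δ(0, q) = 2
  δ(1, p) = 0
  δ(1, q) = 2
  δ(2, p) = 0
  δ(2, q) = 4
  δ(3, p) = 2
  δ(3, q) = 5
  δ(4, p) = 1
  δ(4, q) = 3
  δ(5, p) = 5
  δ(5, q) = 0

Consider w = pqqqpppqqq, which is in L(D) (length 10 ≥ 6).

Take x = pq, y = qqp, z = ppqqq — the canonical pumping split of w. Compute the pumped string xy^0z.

pqppqqq

xy⁰z = xz = pq·ppqqq = pqppqqq.
Reading y = qqp takes D from 2 back to 2, so after x the machine is still in 2, and z then leads to the accepting state 3. Hence pqppqqq ∈ L(D).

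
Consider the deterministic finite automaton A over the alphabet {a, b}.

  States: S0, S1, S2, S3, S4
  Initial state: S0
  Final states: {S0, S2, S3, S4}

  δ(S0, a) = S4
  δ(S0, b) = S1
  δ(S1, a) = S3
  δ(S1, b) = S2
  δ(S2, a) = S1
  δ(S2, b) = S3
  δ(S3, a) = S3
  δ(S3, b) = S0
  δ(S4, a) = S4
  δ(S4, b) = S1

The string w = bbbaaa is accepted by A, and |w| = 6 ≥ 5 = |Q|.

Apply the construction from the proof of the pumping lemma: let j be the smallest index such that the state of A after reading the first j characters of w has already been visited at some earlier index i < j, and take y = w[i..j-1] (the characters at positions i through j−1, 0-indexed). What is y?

a

Run of A on w = b b b a a a:
  step 0: S0  (start)
  step 1: S1  (read b: S0→S1)
  step 2: S2  (read b: S1→S2)
  step 3: S3  (read b: S2→S3)
  step 4: S3  (read a: S3→S3)   ← first repeat (S3 seen earlier)
  step 5: S3  (read a: S3→S3)
  step 6: S3  (read a: S3→S3)

So i = 3, j = 4, giving x = w[0:3] = bbb, y = w[3:4] = a, z = w[4:6] = aa.
Check: |xy| = 4 ≤ 5 and |y| = 1 ≥ 1. Reading y takes A from S3 back to S3, so every xyⁱz is accepted.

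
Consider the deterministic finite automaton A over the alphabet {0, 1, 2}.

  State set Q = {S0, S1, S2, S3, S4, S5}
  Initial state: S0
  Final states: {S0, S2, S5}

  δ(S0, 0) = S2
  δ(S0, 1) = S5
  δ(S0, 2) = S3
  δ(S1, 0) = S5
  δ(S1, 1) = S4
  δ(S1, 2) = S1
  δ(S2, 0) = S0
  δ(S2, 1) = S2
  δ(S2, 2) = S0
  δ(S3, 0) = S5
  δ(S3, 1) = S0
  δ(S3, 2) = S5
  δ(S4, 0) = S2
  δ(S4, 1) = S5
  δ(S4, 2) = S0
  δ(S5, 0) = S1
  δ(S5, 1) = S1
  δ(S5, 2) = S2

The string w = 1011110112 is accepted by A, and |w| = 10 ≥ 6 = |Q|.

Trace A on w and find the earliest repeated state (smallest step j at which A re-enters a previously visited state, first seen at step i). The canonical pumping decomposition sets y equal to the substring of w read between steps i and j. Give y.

State sequence: S0 -1-> S5 -0-> S1 -1-> S4 -1-> S5 -1-> S1 -1-> S4 -0-> S2 -1-> S2 -1-> S2 -2-> S0
First repeat at step 4: S5 was already visited.

So i = 1, j = 4, giving x = w[0:1] = 1, y = w[1:4] = 011, z = w[4:10] = 110112.
Check: |xy| = 4 ≤ 6 and |y| = 3 ≥ 1. Reading y takes A from S5 back to S5, so every xyⁱz is accepted.

011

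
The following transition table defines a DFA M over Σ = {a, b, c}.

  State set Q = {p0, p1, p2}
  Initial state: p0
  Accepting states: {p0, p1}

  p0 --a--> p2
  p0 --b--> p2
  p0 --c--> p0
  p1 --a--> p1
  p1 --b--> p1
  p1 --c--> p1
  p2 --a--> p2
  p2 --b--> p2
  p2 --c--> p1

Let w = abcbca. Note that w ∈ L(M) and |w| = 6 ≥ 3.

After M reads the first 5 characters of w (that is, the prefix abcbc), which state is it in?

Run of M on the first 5 characters of w = a b c b c:
  step 0: p0  (start)
  step 1: p2  (read a: p0→p2)
  step 2: p2  (read b: p2→p2)
  step 3: p1  (read c: p2→p1)
  step 4: p1  (read b: p1→p1)
  step 5: p1  (read c: p1→p1)

After reading 5 characters, M is in state p1.

p1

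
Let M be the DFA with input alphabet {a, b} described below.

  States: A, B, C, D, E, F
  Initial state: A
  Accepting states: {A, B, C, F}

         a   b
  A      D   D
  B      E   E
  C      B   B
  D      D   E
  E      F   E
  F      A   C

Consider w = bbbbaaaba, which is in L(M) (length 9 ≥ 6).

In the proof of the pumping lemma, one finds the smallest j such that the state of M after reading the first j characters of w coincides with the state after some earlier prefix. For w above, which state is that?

E

Run of M on w = b b b b a a a b a:
  step 0: A  (start)
  step 1: D  (read b: A→D)
  step 2: E  (read b: D→E)
  step 3: E  (read b: E→E)   ← first repeat (E seen earlier)
  step 4: E  (read b: E→E)
  step 5: F  (read a: E→F)
  step 6: A  (read a: F→A)
  step 7: D  (read a: A→D)
  step 8: E  (read b: D→E)
  step 9: F  (read a: E→F)

The earliest repeat is at step j = 3: M is in E, which it already visited at step i = 2.
The DFA has 6 states, so the proof of the pumping lemma guarantees a repeated state among the first 6+1 visited; the segment between the two visits is the pumpable y.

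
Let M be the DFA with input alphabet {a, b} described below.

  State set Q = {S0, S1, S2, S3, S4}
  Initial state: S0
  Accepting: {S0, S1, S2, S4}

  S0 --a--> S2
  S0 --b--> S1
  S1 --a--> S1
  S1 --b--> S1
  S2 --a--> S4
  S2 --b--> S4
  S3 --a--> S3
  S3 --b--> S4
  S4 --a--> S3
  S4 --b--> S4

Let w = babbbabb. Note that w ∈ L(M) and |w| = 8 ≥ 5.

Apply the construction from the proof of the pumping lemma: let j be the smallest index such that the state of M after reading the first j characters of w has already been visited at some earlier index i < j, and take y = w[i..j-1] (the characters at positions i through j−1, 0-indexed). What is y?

a

Run of M on w = b a b b b a b b:
  step 0: S0  (start)
  step 1: S1  (read b: S0→S1)
  step 2: S1  (read a: S1→S1)   ← first repeat (S1 seen earlier)
  step 3: S1  (read b: S1→S1)
  step 4: S1  (read b: S1→S1)
  step 5: S1  (read b: S1→S1)
  step 6: S1  (read a: S1→S1)
  step 7: S1  (read b: S1→S1)
  step 8: S1  (read b: S1→S1)

So i = 1, j = 2, giving x = w[0:1] = b, y = w[1:2] = a, z = w[2:8] = bbbabb.
Check: |xy| = 2 ≤ 5 and |y| = 1 ≥ 1. Reading y takes M from S1 back to S1, so every xyⁱz is accepted.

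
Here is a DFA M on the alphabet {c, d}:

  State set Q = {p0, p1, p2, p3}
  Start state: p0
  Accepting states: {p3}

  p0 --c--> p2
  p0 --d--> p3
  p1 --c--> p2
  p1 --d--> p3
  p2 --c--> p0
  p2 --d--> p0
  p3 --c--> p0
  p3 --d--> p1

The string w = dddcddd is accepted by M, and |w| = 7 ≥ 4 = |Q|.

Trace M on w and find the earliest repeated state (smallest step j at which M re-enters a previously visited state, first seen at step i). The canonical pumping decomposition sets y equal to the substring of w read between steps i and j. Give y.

dd

State sequence: p0 -d-> p3 -d-> p1 -d-> p3 -c-> p0 -d-> p3 -d-> p1 -d-> p3
First repeat at step 3: p3 was already visited.

So i = 1, j = 3, giving x = w[0:1] = d, y = w[1:3] = dd, z = w[3:7] = cddd.
Check: |xy| = 3 ≤ 4 and |y| = 2 ≥ 1. Reading y takes M from p3 back to p3, so every xyⁱz is accepted.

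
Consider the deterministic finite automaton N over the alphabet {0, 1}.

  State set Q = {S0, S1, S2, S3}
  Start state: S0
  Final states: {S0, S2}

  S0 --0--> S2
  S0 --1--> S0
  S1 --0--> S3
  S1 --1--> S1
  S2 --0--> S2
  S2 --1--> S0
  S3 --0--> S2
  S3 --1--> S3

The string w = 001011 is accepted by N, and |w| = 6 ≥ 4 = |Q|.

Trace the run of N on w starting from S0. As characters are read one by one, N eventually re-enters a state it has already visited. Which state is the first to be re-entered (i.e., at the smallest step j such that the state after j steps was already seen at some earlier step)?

Run of N on w = 0 0 1 0 1 1:
  step 0: S0  (start)
  step 1: S2  (read 0: S0→S2)
  step 2: S2  (read 0: S2→S2)   ← first repeat (S2 seen earlier)
  step 3: S0  (read 1: S2→S0)
  step 4: S2  (read 0: S0→S2)
  step 5: S0  (read 1: S2→S0)
  step 6: S0  (read 1: S0→S0)

The earliest repeat is at step j = 2: N is in S2, which it already visited at step i = 1.
Pumping length from the standard proof: p = 4 (the number of states). The repeated state found above gives |xy| = j ≤ 4 and |y| = j − i ≥ 1.

S2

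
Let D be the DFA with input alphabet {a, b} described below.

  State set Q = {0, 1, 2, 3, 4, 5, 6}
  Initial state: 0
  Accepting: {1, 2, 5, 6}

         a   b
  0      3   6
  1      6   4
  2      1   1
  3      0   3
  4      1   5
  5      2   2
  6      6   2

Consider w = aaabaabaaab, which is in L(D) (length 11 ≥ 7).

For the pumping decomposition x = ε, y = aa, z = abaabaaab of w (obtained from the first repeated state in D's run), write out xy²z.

aaaaabaabaaab

xy^2z = ε·aa·aa·abaabaaab = aaaaabaabaaab.
Reading y = aa takes D from 0 back to 0, so after x·y·y the machine is still in 0, and z then leads to the accepting state 6. Hence aaaaabaabaaab ∈ L(D).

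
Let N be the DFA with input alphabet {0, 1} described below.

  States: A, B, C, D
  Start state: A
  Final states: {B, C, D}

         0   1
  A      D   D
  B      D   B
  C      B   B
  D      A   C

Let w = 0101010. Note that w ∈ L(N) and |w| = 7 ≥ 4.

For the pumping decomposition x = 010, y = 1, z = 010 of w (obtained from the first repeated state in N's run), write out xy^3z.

xy^3z = 010·1·1·1·010 = 010111010.
Reading y = 1 takes N from B back to B, so after x·y·y·y the machine is still in B, and z then leads to the accepting state B. Hence 010111010 ∈ L(N).

010111010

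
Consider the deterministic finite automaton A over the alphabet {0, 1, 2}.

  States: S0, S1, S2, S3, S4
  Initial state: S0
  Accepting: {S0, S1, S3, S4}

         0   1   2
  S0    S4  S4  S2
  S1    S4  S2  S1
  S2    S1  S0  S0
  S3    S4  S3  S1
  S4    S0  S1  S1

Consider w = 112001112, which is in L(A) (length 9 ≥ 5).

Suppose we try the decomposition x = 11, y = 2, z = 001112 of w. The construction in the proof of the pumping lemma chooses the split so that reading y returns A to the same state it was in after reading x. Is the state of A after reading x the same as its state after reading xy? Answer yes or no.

yes

State sequence: S0 -1-> S4 -1-> S1 -2-> S1

After x (step 2): S1. After xy (step 3): S1.
They match, so y = 2 drives A around a cycle from S1 back to itself; pumping y any number of times keeps A in S1 before reading z, and xyⁱz ∈ L(A) for every i ≥ 0.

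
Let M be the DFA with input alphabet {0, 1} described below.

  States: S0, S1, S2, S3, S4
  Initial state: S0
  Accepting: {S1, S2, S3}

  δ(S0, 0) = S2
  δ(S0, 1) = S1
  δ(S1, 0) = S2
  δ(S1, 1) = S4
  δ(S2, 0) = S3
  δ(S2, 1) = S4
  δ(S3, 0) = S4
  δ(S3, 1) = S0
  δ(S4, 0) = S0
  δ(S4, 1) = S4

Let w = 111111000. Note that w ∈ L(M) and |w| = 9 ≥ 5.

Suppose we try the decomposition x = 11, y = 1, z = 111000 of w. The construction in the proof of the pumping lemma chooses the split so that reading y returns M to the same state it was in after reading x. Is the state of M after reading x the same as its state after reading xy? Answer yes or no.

yes

Run of M on the first 3 characters of w = 1 1 1:
  step 0: S0  (start)
  step 1: S1  (read 1: S0→S1)
  step 2: S4  (read 1: S1→S4)
  step 3: S4  (read 1: S4→S4)

After x (step 2): S4. After xy (step 3): S4.
They match, so y = 1 drives M around a cycle from S4 back to itself; pumping y any number of times keeps M in S4 before reading z, and xyⁱz ∈ L(M) for every i ≥ 0.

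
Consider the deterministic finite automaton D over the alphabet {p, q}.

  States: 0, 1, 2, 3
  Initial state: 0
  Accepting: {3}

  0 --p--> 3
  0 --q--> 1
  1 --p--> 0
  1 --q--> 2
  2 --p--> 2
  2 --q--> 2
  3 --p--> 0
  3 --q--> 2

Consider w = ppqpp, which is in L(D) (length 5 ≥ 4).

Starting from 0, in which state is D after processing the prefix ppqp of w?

0

Run of D on the first 4 characters of w = p p q p:
  step 0: 0  (start)
  step 1: 3  (read p: 0→3)
  step 2: 0  (read p: 3→0)
  step 3: 1  (read q: 0→1)
  step 4: 0  (read p: 1→0)

After reading 4 characters, D is in state 0.
(This kind of state-tracing is the core of the pumping-lemma construction: with 4 states, pigeonhole forces a repeat within the first 4 steps.)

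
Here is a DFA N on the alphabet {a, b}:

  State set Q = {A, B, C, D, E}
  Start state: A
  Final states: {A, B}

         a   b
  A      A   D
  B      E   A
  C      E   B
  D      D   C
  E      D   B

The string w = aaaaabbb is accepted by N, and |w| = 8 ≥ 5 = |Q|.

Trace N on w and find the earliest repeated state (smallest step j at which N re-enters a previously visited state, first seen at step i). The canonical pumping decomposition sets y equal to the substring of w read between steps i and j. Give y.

a

Run of N on w = a a a a a b b b:
  step 0: A  (start)
  step 1: A  (read a: A→A)   ← first repeat (A seen earlier)
  step 2: A  (read a: A→A)
  step 3: A  (read a: A→A)
  step 4: A  (read a: A→A)
  step 5: A  (read a: A→A)
  step 6: D  (read b: A→D)
  step 7: C  (read b: D→C)
  step 8: B  (read b: C→B)

So i = 0, j = 1, giving x = w[0:0] = ε, y = w[0:1] = a, z = w[1:8] = aaaabbb.
Check: |xy| = 1 ≤ 5 and |y| = 1 ≥ 1. Reading y takes N from A back to A, so every xyⁱz is accepted.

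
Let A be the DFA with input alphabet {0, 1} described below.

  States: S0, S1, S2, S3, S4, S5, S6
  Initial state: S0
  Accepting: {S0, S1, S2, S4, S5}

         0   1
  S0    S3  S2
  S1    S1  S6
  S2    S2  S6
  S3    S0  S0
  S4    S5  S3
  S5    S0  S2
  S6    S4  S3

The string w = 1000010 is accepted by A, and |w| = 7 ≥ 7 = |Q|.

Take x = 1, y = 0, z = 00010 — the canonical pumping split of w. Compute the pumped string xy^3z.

xy^3z = 1·0·0·0·00010 = 100000010.
Reading y = 0 takes A from S2 back to S2, so after x·y·y·y the machine is still in S2, and z then leads to the accepting state S4. Hence 100000010 ∈ L(A).

100000010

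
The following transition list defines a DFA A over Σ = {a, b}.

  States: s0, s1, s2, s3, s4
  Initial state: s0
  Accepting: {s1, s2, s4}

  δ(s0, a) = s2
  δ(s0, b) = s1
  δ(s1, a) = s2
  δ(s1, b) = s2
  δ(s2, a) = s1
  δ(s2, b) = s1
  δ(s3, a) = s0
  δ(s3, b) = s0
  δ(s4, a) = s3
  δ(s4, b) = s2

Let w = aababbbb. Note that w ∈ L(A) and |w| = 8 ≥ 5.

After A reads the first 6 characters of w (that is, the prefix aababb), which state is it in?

State sequence: s0 -a-> s2 -a-> s1 -b-> s2 -a-> s1 -b-> s2 -b-> s1

After reading 6 characters, A is in state s1.

s1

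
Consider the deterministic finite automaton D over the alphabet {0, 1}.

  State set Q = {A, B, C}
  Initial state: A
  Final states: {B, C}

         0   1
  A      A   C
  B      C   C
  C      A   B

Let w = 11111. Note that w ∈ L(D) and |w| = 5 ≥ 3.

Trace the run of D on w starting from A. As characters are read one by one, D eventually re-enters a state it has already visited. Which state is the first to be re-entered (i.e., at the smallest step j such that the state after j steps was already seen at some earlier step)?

State sequence: A -1-> C -1-> B -1-> C -1-> B -1-> C
First repeat at step 3: C was already visited.

The earliest repeat is at step j = 3: D is in C, which it already visited at step i = 1.
Pumping length from the standard proof: p = 3 (the number of states). The repeated state found above gives |xy| = j ≤ 3 and |y| = j − i ≥ 1.

C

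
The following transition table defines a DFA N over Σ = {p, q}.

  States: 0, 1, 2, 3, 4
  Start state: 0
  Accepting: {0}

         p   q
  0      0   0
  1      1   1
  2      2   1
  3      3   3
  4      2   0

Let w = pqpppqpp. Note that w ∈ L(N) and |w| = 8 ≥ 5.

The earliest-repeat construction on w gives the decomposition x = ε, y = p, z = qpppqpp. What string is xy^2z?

xy^2z = ε·p·p·qpppqpp = ppqpppqpp.
Reading y = p takes N from 0 back to 0, so after x·y·y the machine is still in 0, and z then leads to the accepting state 0. Hence ppqpppqpp ∈ L(N).

ppqpppqpp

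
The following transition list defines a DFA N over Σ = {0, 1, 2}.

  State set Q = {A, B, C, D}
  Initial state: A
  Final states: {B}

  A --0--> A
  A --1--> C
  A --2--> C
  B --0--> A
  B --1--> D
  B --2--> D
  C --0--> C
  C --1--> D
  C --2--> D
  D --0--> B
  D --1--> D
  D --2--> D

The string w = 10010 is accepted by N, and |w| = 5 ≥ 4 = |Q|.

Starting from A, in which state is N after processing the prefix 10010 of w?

B

Run of N on the first 5 characters of w = 1 0 0 1 0:
  step 0: A  (start)
  step 1: C  (read 1: A→C)
  step 2: C  (read 0: C→C)
  step 3: C  (read 0: C→C)
  step 4: D  (read 1: C→D)
  step 5: B  (read 0: D→B)

After reading 5 characters, N is in state B.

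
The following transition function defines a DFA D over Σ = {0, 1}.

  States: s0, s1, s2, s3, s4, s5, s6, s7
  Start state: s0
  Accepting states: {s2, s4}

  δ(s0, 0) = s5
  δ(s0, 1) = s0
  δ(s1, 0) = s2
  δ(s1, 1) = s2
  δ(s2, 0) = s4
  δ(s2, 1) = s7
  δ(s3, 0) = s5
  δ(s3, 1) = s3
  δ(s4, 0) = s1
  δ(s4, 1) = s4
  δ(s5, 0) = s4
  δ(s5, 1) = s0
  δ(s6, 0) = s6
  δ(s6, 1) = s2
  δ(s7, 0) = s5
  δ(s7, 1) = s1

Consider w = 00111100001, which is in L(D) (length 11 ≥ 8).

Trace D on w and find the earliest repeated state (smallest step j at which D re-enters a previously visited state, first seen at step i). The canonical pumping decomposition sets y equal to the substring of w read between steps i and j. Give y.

1

Run of D on w = 0 0 1 1 1 1 0 0 0 0 1:
  step 0: s0  (start)
  step 1: s5  (read 0: s0→s5)
  step 2: s4  (read 0: s5→s4)
  step 3: s4  (read 1: s4→s4)   ← first repeat (s4 seen earlier)
  step 4: s4  (read 1: s4→s4)
  step 5: s4  (read 1: s4→s4)
  step 6: s4  (read 1: s4→s4)
  step 7: s1  (read 0: s4→s1)
  step 8: s2  (read 0: s1→s2)
  step 9: s4  (read 0: s2→s4)
  step 10: s1  (read 0: s4→s1)
  step 11: s2  (read 1: s1→s2)

So i = 2, j = 3, giving x = w[0:2] = 00, y = w[2:3] = 1, z = w[3:11] = 11100001.
Check: |xy| = 3 ≤ 8 and |y| = 1 ≥ 1. Reading y takes D from s4 back to s4, so every xyⁱz is accepted.
Since D has 8 states, any run of length ≥ 8 visits 8+1 states, so by pigeonhole some state repeats within the first 8 steps — that repeat gives the pumpable loop.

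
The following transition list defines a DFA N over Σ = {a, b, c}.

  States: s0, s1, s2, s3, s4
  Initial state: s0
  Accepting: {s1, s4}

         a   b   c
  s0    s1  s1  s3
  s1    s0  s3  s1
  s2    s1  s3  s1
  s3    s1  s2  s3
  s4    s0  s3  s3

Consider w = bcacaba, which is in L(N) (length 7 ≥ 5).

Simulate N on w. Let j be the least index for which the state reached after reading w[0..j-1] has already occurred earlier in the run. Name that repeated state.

State sequence: s0 -b-> s1 -c-> s1 -a-> s0 -c-> s3 -a-> s1 -b-> s3 -a-> s1
First repeat at step 2: s1 was already visited.

The earliest repeat is at step j = 2: N is in s1, which it already visited at step i = 1.
With |Q| = 5, pigeonhole forces a state repeat no later than step 5; the substring read between the first and second visits to that state can be pumped.

s1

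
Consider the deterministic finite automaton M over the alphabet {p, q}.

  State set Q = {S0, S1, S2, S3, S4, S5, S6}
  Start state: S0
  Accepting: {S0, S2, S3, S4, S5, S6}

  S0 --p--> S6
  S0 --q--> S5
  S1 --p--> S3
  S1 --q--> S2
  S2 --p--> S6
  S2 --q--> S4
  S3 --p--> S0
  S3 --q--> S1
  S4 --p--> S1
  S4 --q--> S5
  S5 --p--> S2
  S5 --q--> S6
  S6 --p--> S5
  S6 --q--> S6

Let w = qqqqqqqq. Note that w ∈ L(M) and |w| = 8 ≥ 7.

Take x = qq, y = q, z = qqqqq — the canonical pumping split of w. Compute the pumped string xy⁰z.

qqqqqqq

xy⁰z = xz = qq·qqqqq = qqqqqqq.
Reading y = q takes M from S6 back to S6, so after x the machine is still in S6, and z then leads to the accepting state S6. Hence qqqqqqq ∈ L(M).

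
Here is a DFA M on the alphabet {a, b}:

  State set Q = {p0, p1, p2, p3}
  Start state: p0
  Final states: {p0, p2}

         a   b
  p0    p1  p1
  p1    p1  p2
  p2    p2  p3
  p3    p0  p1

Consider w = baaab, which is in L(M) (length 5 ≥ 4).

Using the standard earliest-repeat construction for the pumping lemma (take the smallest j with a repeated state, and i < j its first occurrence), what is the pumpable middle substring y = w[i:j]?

a

State sequence: p0 -b-> p1 -a-> p1 -a-> p1 -a-> p1 -b-> p2
First repeat at step 2: p1 was already visited.

So i = 1, j = 2, giving x = w[0:1] = b, y = w[1:2] = a, z = w[2:5] = aab.
Check: |xy| = 2 ≤ 4 and |y| = 1 ≥ 1. Reading y takes M from p1 back to p1, so every xyⁱz is accepted.
With |Q| = 4, pigeonhole forces a state repeat no later than step 4; the substring read between the first and second visits to that state can be pumped.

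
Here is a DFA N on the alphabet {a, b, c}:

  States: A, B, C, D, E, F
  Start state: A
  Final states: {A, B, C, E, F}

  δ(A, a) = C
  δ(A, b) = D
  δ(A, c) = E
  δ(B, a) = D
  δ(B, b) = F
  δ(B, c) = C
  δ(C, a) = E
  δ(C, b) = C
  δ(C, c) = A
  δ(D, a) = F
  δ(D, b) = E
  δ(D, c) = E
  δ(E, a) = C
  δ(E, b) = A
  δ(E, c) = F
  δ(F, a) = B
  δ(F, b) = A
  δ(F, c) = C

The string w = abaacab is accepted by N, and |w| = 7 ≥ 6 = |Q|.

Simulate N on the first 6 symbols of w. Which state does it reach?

C

State sequence: A -a-> C -b-> C -a-> E -a-> C -c-> A -a-> C

After reading 6 characters, N is in state C.
(This kind of state-tracing is the core of the pumping-lemma construction: with 6 states, pigeonhole forces a repeat within the first 6 steps.)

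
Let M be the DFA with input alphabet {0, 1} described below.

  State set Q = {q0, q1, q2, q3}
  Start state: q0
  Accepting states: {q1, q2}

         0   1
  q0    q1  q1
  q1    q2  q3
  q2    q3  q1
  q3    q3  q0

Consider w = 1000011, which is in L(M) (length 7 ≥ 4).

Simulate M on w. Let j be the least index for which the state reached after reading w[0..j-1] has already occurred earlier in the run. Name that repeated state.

State sequence: q0 -1-> q1 -0-> q2 -0-> q3 -0-> q3 -0-> q3 -1-> q0 -1-> q1
First repeat at step 4: q3 was already visited.

The earliest repeat is at step j = 4: M is in q3, which it already visited at step i = 3.
Pumping length from the standard proof: p = 4 (the number of states). The repeated state found above gives |xy| = j ≤ 4 and |y| = j − i ≥ 1.

q3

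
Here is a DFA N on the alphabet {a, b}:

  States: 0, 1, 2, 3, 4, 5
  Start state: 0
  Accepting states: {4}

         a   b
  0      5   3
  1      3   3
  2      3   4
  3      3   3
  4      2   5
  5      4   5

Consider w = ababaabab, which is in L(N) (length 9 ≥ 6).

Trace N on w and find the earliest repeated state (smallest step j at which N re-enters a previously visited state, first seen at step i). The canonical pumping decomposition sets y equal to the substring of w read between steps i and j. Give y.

b

Run of N on w = a b a b a a b a b:
  step 0: 0  (start)
  step 1: 5  (read a: 0→5)
  step 2: 5  (read b: 5→5)   ← first repeat (5 seen earlier)
  step 3: 4  (read a: 5→4)
  step 4: 5  (read b: 4→5)
  step 5: 4  (read a: 5→4)
  step 6: 2  (read a: 4→2)
  step 7: 4  (read b: 2→4)
  step 8: 2  (read a: 4→2)
  step 9: 4  (read b: 2→4)

So i = 1, j = 2, giving x = w[0:1] = a, y = w[1:2] = b, z = w[2:9] = abaabab.
Check: |xy| = 2 ≤ 6 and |y| = 1 ≥ 1. Reading y takes N from 5 back to 5, so every xyⁱz is accepted.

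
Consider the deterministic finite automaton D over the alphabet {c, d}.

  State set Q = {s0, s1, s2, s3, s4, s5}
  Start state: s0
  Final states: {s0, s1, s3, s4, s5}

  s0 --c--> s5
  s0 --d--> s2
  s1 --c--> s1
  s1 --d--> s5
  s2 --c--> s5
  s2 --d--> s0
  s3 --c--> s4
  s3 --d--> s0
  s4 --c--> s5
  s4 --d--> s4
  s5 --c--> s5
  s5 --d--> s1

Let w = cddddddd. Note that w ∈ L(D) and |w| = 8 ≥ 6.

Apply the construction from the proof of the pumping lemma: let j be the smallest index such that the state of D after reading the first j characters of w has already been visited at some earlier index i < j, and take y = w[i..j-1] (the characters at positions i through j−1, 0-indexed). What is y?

dd

Run of D on w = c d d d d d d d:
  step 0: s0  (start)
  step 1: s5  (read c: s0→s5)
  step 2: s1  (read d: s5→s1)
  step 3: s5  (read d: s1→s5)   ← first repeat (s5 seen earlier)
  step 4: s1  (read d: s5→s1)
  step 5: s5  (read d: s1→s5)
  step 6: s1  (read d: s5→s1)
  step 7: s5  (read d: s1→s5)
  step 8: s1  (read d: s5→s1)

So i = 1, j = 3, giving x = w[0:1] = c, y = w[1:3] = dd, z = w[3:8] = ddddd.
Check: |xy| = 3 ≤ 6 and |y| = 2 ≥ 1. Reading y takes D from s5 back to s5, so every xyⁱz is accepted.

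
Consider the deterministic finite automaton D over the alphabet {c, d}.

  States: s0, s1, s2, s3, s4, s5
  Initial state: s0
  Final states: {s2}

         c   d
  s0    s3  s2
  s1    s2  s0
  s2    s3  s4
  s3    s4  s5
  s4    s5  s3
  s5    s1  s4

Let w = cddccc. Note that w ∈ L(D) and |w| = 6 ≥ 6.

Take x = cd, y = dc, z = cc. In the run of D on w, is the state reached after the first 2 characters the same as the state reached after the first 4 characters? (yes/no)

yes

State sequence: s0 -c-> s3 -d-> s5 -d-> s4 -c-> s5

After x (step 2): s5. After xy (step 4): s5.
They match, so y = dc drives D around a cycle from s5 back to itself; pumping y any number of times keeps D in s5 before reading z, and xyⁱz ∈ L(D) for every i ≥ 0.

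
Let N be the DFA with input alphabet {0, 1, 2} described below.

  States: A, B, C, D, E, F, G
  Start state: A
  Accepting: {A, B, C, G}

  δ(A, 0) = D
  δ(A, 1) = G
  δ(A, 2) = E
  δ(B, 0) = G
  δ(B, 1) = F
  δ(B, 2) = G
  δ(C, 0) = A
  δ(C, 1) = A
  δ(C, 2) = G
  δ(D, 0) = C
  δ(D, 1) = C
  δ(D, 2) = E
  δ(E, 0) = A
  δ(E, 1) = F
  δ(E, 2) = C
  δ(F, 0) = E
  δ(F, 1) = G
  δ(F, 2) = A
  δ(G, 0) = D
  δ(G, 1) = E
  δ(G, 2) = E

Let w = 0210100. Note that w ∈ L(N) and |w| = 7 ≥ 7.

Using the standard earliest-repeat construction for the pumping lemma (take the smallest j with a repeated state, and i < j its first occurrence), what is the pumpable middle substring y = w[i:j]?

10

Run of N on w = 0 2 1 0 1 0 0:
  step 0: A  (start)
  step 1: D  (read 0: A→D)
  step 2: E  (read 2: D→E)
  step 3: F  (read 1: E→F)
  step 4: E  (read 0: F→E)   ← first repeat (E seen earlier)
  step 5: F  (read 1: E→F)
  step 6: E  (read 0: F→E)
  step 7: A  (read 0: E→A)

So i = 2, j = 4, giving x = w[0:2] = 02, y = w[2:4] = 10, z = w[4:7] = 100.
Check: |xy| = 4 ≤ 7 and |y| = 2 ≥ 1. Reading y takes N from E back to E, so every xyⁱz is accepted.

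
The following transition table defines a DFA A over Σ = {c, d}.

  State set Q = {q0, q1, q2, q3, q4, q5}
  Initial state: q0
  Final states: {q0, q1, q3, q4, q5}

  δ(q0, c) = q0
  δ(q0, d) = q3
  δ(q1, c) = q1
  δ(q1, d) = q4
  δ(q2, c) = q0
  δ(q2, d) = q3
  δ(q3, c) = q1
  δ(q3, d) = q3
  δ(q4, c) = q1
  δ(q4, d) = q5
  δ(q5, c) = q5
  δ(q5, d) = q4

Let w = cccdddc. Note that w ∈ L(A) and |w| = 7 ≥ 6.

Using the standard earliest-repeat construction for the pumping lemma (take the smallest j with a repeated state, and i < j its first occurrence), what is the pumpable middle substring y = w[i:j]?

c

State sequence: q0 -c-> q0 -c-> q0 -c-> q0 -d-> q3 -d-> q3 -d-> q3 -c-> q1
First repeat at step 1: q0 was already visited.

So i = 0, j = 1, giving x = w[0:0] = ε, y = w[0:1] = c, z = w[1:7] = ccdddc.
Check: |xy| = 1 ≤ 6 and |y| = 1 ≥ 1. Reading y takes A from q0 back to q0, so every xyⁱz is accepted.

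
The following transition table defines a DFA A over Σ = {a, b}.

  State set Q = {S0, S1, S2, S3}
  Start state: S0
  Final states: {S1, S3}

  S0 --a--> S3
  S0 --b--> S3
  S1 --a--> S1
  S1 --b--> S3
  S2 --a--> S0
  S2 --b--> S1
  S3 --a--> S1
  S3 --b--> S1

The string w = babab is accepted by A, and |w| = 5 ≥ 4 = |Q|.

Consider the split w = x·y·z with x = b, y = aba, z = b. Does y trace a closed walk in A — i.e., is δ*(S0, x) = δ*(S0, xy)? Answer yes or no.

State sequence: S0 -b-> S3 -a-> S1 -b-> S3 -a-> S1

After x (step 1): S3. After xy (step 4): S1.
They differ (S3 ≠ S1), so y is not a cycle from the state after x; this split is not the one the pumping-lemma construction produces, and pumping y need not keep the string in L(A).

no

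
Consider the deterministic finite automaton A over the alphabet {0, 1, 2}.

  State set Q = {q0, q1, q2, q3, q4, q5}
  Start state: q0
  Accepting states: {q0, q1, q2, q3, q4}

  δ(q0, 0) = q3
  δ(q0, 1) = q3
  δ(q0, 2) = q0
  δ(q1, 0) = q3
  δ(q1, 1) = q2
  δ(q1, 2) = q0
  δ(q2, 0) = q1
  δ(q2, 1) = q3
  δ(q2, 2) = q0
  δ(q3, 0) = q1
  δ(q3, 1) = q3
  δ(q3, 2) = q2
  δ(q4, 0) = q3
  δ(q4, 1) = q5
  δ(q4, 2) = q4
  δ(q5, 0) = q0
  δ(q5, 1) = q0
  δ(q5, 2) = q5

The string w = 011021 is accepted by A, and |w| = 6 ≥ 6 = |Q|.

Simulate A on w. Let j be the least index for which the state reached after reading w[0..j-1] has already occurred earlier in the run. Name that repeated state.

Run of A on w = 0 1 1 0 2 1:
  step 0: q0  (start)
  step 1: q3  (read 0: q0→q3)
  step 2: q3  (read 1: q3→q3)   ← first repeat (q3 seen earlier)
  step 3: q3  (read 1: q3→q3)
  step 4: q1  (read 0: q3→q1)
  step 5: q0  (read 2: q1→q0)
  step 6: q3  (read 1: q0→q3)

The earliest repeat is at step j = 2: A is in q3, which it already visited at step i = 1.
The DFA has 6 states, so the proof of the pumping lemma guarantees a repeated state among the first 6+1 visited; the segment between the two visits is the pumpable y.

q3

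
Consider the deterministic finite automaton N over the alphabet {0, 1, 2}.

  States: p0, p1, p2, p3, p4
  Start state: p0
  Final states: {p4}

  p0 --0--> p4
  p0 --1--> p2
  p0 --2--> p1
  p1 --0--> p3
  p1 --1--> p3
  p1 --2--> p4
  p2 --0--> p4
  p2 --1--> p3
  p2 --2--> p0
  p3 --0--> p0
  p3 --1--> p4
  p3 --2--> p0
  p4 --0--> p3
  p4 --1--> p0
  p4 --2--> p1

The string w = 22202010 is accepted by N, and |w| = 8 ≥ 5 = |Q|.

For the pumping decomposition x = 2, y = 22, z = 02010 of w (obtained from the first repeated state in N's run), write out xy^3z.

xy^3z = 2·22·22·22·02010 = 222222202010.
Reading y = 22 takes N from p1 back to p1, so after x·y·y·y the machine is still in p1, and z then leads to the accepting state p4. Hence 222222202010 ∈ L(N).

222222202010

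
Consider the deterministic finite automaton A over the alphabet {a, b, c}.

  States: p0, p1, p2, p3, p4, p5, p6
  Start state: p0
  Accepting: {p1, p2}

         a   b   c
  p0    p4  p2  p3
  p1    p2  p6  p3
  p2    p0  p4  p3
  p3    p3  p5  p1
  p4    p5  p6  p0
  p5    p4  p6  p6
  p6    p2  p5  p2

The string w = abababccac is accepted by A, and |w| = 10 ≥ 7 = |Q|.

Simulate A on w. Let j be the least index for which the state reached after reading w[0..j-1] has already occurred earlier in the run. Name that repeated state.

p4

Run of A on w = a b a b a b c c a c:
  step 0: p0  (start)
  step 1: p4  (read a: p0→p4)
  step 2: p6  (read b: p4→p6)
  step 3: p2  (read a: p6→p2)
  step 4: p4  (read b: p2→p4)   ← first repeat (p4 seen earlier)
  step 5: p5  (read a: p4→p5)
  step 6: p6  (read b: p5→p6)
  step 7: p2  (read c: p6→p2)
  step 8: p3  (read c: p2→p3)
  step 9: p3  (read a: p3→p3)
  step 10: p1  (read c: p3→p1)

The earliest repeat is at step j = 4: A is in p4, which it already visited at step i = 1.
The DFA has 7 states, so the proof of the pumping lemma guarantees a repeated state among the first 7+1 visited; the segment between the two visits is the pumpable y.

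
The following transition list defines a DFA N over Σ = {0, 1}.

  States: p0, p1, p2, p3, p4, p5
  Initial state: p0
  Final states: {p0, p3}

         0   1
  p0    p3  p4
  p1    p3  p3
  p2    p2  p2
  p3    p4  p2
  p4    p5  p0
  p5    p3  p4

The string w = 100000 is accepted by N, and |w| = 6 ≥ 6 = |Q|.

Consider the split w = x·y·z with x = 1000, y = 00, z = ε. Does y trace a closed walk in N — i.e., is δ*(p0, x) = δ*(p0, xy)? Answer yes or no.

no

State sequence: p0 -1-> p4 -0-> p5 -0-> p3 -0-> p4 -0-> p5 -0-> p3

After x (step 4): p4. After xy (step 6): p3.
They differ (p4 ≠ p3), so y is not a cycle from the state after x; this split is not the one the pumping-lemma construction produces, and pumping y need not keep the string in L(N).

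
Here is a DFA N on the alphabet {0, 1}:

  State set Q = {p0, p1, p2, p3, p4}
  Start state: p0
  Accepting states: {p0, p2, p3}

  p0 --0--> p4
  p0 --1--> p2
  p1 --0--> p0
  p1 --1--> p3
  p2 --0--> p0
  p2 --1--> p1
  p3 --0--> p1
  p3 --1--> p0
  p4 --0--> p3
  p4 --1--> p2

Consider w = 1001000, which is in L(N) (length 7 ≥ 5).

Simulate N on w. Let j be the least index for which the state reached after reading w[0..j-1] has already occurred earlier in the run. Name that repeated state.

p0

Run of N on w = 1 0 0 1 0 0 0:
  step 0: p0  (start)
  step 1: p2  (read 1: p0→p2)
  step 2: p0  (read 0: p2→p0)   ← first repeat (p0 seen earlier)
  step 3: p4  (read 0: p0→p4)
  step 4: p2  (read 1: p4→p2)
  step 5: p0  (read 0: p2→p0)
  step 6: p4  (read 0: p0→p4)
  step 7: p3  (read 0: p4→p3)

The earliest repeat is at step j = 2: N is in p0, which it already visited at step i = 0.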